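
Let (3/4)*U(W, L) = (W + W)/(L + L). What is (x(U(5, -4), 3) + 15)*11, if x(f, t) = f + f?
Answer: 385/3 ≈ 128.33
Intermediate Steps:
U(W, L) = 4*W/(3*L) (U(W, L) = 4*((W + W)/(L + L))/3 = 4*((2*W)/((2*L)))/3 = 4*((2*W)*(1/(2*L)))/3 = 4*(W/L)/3 = 4*W/(3*L))
x(f, t) = 2*f
(x(U(5, -4), 3) + 15)*11 = (2*((4/3)*5/(-4)) + 15)*11 = (2*((4/3)*5*(-¼)) + 15)*11 = (2*(-5/3) + 15)*11 = (-10/3 + 15)*11 = (35/3)*11 = 385/3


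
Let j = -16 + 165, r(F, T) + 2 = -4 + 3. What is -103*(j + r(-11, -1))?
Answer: -15038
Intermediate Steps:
r(F, T) = -3 (r(F, T) = -2 + (-4 + 3) = -2 - 1 = -3)
j = 149
-103*(j + r(-11, -1)) = -103*(149 - 3) = -103*146 = -15038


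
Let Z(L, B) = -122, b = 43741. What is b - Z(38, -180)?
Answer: 43863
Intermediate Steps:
b - Z(38, -180) = 43741 - 1*(-122) = 43741 + 122 = 43863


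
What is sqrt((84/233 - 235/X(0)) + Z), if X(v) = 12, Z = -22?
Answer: I*sqrt(80566041)/1398 ≈ 6.4205*I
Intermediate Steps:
sqrt((84/233 - 235/X(0)) + Z) = sqrt((84/233 - 235/12) - 22) = sqrt(-53747/2796 - 22) = sqrt(-115259/2796) = I*sqrt(80566041)/1398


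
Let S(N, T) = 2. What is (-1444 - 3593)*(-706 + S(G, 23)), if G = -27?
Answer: 3546048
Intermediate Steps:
(-1444 - 3593)*(-706 + S(G, 23)) = (-1444 - 3593)*(-706 + 2) = -5037*(-704) = 3546048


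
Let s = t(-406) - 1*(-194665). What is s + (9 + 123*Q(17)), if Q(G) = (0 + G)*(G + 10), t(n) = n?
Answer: 250725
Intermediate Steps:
Q(G) = G*(10 + G)
s = 194259 (s = -406 - 1*(-194665) = -406 + 194665 = 194259)
s + (9 + 123*Q(17)) = 194259 + (9 + 123*(17*(10 + 17))) = 194259 + (9 + 123*(17*27)) = 194259 + (9 + 123*459) = 194259 + (9 + 56457) = 194259 + 56466 = 250725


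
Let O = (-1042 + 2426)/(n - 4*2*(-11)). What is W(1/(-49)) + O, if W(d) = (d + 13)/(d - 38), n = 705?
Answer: 691348/492453 ≈ 1.4039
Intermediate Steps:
O = 1384/793 (O = (-1042 + 2426)/(705 - 4*2*(-11)) = 1384/(705 - 8*(-11)) = 1384/(705 + 88) = 1384/793 ≈ 1.7453)
W(d) = (13 + d)/(-38 + d)
W(1/(-49)) + O = (13 + 1/(-49))/(-38 + 1/(-49)) + 1384/793 = (13 - 1/49)/(-38 - 1/49) + 1384/793 = (636/49)/(-1863/49) + 1384/793 = -49/1863*636/49 + 1384/793 = -212/621 + 1384/793 = 691348/492453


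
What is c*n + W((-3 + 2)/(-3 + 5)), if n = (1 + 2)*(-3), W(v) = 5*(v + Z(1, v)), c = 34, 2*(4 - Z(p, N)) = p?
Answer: -291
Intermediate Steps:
Z(p, N) = 4 - p/2
W(v) = 35/2 + 5*v (W(v) = 5*(v + (4 - 1/2*1)) = 5*(v + (4 - 1/2)) = 5*(v + 7/2) = 5*(7/2 + v) = 35/2 + 5*v)
n = -9 (n = 3*(-3) = -9)
c*n + W((-3 + 2)/(-3 + 5)) = 34*(-9) + (35/2 + 5*((-3 + 2)/(-3 + 5))) = -306 + (35/2 + 5*(-1/2)) = -306 + (35/2 - 5/2) = -306 + 15 = -291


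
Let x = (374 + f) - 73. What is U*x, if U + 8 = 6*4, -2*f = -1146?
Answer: 13984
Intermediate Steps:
f = 573 (f = -½*(-1146) = 573)
x = 874 (x = (374 + 573) - 73 = 947 - 73 = 874)
U = 16 (U = -8 + 6*4 = -8 + 24 = 16)
U*x = 16*874 = 13984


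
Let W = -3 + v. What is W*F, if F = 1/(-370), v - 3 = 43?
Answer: -43/370 ≈ -0.11622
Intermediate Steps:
v = 46 (v = 3 + 43 = 46)
F = -1/370 ≈ -0.0027027
W = 43 (W = -3 + 46 = 43)
W*F = 43*(-1/370) = -43/370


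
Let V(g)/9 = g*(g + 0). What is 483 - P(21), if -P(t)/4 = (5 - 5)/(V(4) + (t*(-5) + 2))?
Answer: 483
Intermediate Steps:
V(g) = 9*g² (V(g) = 9*(g*(g + 0)) = 9*(g*g) = 9*g²)
P(t) = 0 (P(t) = -4*(5 - 5)/(9*4² + (t*(-5) + 2)) = -0/(9*16 + (-5*t + 2)) = -0/(144 + (2 - 5*t)) = -0/(146 - 5*t) = -4*0 = 0)
483 - P(21) = 483 - 1*0 = 483 + 0 = 483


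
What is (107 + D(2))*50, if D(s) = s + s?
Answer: 5550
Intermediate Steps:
D(s) = 2*s
(107 + D(2))*50 = (107 + 2*2)*50 = (107 + 4)*50 = 111*50 = 5550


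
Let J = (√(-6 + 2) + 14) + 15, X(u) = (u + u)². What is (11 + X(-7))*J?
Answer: 6003 + 414*I ≈ 6003.0 + 414.0*I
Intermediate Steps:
X(u) = 4*u² (X(u) = (2*u)² = 4*u²)
J = 29 + 2*I (J = (√(-4) + 14) + 15 = (2*I + 14) + 15 = (14 + 2*I) + 15 = 29 + 2*I ≈ 29.0 + 2.0*I)
(11 + X(-7))*J = (11 + 4*(-7)²)*(29 + 2*I) = (11 + 4*49)*(29 + 2*I) = (11 + 196)*(29 + 2*I) = 207*(29 + 2*I) = 6003 + 414*I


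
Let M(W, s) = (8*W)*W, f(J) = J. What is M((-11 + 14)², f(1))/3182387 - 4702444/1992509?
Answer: -14963705507996/6340934738983 ≈ -2.3599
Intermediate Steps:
M(W, s) = 8*W²
M((-11 + 14)², f(1))/3182387 - 4702444/1992509 = (8*((-11 + 14)²)²)/3182387 - 4702444/1992509 = (8*(3²)²)*(1/3182387) - 4702444*1/1992509 = (8*9²)*(1/3182387) - 4702444/1992509 = (8*81)*(1/3182387) - 4702444/1992509 = 648*(1/3182387) - 4702444/1992509 = 648/3182387 - 4702444/1992509 = -14963705507996/6340934738983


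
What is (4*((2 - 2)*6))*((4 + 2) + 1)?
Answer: 0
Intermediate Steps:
(4*((2 - 2)*6))*((4 + 2) + 1) = (4*(0*6))*(6 + 1) = (4*0)*7 = 0*7 = 0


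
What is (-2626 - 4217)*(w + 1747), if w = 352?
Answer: -14363457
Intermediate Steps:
(-2626 - 4217)*(w + 1747) = (-2626 - 4217)*(352 + 1747) = -6843*2099 = -14363457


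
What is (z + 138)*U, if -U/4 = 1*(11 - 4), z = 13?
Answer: -4228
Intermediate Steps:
U = -28 (U = -4*(11 - 4) = -4*7 = -28)
(z + 138)*U = (13 + 138)*(-28) = 151*(-28) = -4228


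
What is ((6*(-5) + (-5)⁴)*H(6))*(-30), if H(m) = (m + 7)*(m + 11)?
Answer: -3944850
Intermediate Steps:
H(m) = (7 + m)*(11 + m)
((6*(-5) + (-5)⁴)*H(6))*(-30) = ((6*(-5) + (-5)⁴)*(77 + 6² + 18*6))*(-30) = ((-30 + 625)*(77 + 36 + 108))*(-30) = (595*221)*(-30) = 131495*(-30) = -3944850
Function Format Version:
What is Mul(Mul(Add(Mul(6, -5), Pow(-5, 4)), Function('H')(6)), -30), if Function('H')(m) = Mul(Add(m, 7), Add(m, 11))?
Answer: -3944850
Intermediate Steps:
Function('H')(m) = Mul(Add(7, m), Add(11, m))
Mul(Mul(Add(Mul(6, -5), Pow(-5, 4)), Function('H')(6)), -30) = Mul(Mul(Add(Mul(6, -5), Pow(-5, 4)), Add(77, Pow(6, 2), Mul(18, 6))), -30) = Mul(Mul(Add(-30, 625), Add(77, 36, 108)), -30) = Mul(Mul(595, 221), -30) = Mul(131495, -30) = -3944850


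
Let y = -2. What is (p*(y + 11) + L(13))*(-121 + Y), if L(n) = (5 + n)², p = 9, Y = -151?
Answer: -110160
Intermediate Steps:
(p*(y + 11) + L(13))*(-121 + Y) = (9*(-2 + 11) + (5 + 13)²)*(-121 - 151) = (9*9 + 18²)*(-272) = (81 + 324)*(-272) = 405*(-272) = -110160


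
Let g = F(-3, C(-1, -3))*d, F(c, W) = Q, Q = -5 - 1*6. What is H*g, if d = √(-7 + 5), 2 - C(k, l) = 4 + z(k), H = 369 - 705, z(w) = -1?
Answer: 3696*I*√2 ≈ 5226.9*I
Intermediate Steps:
H = -336
C(k, l) = -1 (C(k, l) = 2 - (4 - 1) = 2 - 1*3 = 2 - 3 = -1)
Q = -11 (Q = -5 - 6 = -11)
F(c, W) = -11
d = I*√2 (d = √(-2) = I*√2 ≈ 1.4142*I)
g = -11*I*√2 ≈ -15.556*I
H*g = -(-3696)*I*√2 = 3696*I*√2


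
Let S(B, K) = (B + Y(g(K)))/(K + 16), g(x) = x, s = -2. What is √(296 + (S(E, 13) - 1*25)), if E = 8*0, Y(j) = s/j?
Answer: 7*√786045/377 ≈ 16.462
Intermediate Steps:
Y(j) = -2/j
E = 0
S(B, K) = (B - 2/K)/(16 + K) (S(B, K) = (B - 2/K)/(K + 16) = (B - 2/K)/(16 + K))
√(296 + (S(E, 13) - 1*25)) = √(296 + ((-2 + 0*13)/(13*(16 + 13)) - 1*25)) = √(296 + ((1/13)*(-2 + 0)/29 - 25)) = √(296 + ((1/13)*(1/29)*(-2) - 25)) = √(296 + (-2/377 - 25)) = √(296 - 9427/377) = √(102165/377) = 7*√786045/377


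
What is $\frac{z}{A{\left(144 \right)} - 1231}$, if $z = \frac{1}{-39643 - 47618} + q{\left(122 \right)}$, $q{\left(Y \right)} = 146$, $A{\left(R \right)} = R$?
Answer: $- \frac{12740105}{94852707} \approx -0.13431$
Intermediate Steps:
$z = \frac{12740105}{87261}$ ($z = \frac{1}{-39643 - 47618} + 146 = \frac{1}{-87261} + 146 = - \frac{1}{87261} + 146 = \frac{12740105}{87261} \approx 146.0$)
$\frac{z}{A{\left(144 \right)} - 1231} = \frac{12740105}{87261 \left(144 - 1231\right)} = \frac{12740105}{87261 \left(-1087\right)} = \frac{12740105}{87261} \left(- \frac{1}{1087}\right) = - \frac{12740105}{94852707}$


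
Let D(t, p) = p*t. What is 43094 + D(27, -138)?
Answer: 39368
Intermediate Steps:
43094 + D(27, -138) = 43094 - 138*27 = 43094 - 3726 = 39368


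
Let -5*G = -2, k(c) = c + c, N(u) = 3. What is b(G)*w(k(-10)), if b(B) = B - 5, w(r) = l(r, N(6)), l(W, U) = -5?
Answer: 23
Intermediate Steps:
k(c) = 2*c
w(r) = -5
G = ⅖ (G = -⅕*(-2) = ⅖ ≈ 0.40000)
b(B) = -5 + B
b(G)*w(k(-10)) = (-5 + ⅖)*(-5) = -23/5*(-5) = 23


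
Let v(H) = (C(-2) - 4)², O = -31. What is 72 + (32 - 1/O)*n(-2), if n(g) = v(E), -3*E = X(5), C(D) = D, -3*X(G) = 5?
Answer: 37980/31 ≈ 1225.2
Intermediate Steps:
X(G) = -5/3 (X(G) = -⅓*5 = -5/3)
E = 5/9 (E = -⅓*(-5/3) = 5/9 ≈ 0.55556)
v(H) = 36 (v(H) = (-2 - 4)² = (-6)² = 36)
n(g) = 36
72 + (32 - 1/O)*n(-2) = 72 + (32 - 1/(-31))*36 = 72 + (32 - 1*(-1/31))*36 = 72 + (32 + 1/31)*36 = 72 + (993/31)*36 = 72 + 35748/31 = 37980/31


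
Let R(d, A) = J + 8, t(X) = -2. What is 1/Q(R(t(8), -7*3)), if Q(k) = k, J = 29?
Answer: 1/37 ≈ 0.027027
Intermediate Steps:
R(d, A) = 37 (R(d, A) = 29 + 8 = 37)
1/Q(R(t(8), -7*3)) = 1/37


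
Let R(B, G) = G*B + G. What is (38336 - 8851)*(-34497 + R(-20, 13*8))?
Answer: -1075406405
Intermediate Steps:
R(B, G) = G + B*G (R(B, G) = B*G + G = G + B*G)
(38336 - 8851)*(-34497 + R(-20, 13*8)) = (38336 - 8851)*(-34497 + (13*8)*(1 - 20)) = 29485*(-34497 + 104*(-19)) = 29485*(-34497 - 1976) = 29485*(-36473) = -1075406405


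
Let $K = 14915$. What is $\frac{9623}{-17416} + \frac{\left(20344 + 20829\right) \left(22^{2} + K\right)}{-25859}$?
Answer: $- \frac{581178625231}{23703176} \approx -24519.0$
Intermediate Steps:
$\frac{9623}{-17416} + \frac{\left(20344 + 20829\right) \left(22^{2} + K\right)}{-25859} = \frac{9623}{-17416} + \frac{\left(20344 + 20829\right) \left(22^{2} + 14915\right)}{-25859} = 9623 \left(- \frac{1}{17416}\right) + 41173 \left(484 + 14915\right) \left(- \frac{1}{25859}\right) = - \frac{9623}{17416} + 41173 \cdot 15399 \left(- \frac{1}{25859}\right) = - \frac{9623}{17416} + 634023027 \left(- \frac{1}{25859}\right) = - \frac{9623}{17416} - \frac{33369633}{1361} = - \frac{581178625231}{23703176}$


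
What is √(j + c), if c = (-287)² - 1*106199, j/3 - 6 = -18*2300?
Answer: 2*I*√37003 ≈ 384.72*I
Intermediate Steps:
j = -124182 (j = 18 + 3*(-18*2300) = 18 + 3*(-41400) = 18 - 124200 = -124182)
c = -23830 (c = 82369 - 106199 = -23830)
√(j + c) = √(-124182 - 23830) = √(-148012) = 2*I*√37003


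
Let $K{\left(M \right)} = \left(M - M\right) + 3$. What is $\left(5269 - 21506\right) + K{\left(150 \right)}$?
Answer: $-16234$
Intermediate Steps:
$K{\left(M \right)} = 3$ ($K{\left(M \right)} = 0 + 3 = 3$)
$\left(5269 - 21506\right) + K{\left(150 \right)} = \left(5269 - 21506\right) + 3 = -16237 + 3 = -16234$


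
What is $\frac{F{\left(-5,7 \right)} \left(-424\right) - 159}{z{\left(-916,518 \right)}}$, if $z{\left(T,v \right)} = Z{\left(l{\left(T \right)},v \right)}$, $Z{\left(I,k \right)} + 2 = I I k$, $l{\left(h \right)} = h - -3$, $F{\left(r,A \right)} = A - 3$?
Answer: $- \frac{371}{86357748} \approx -4.2961 \cdot 10^{-6}$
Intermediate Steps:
$F{\left(r,A \right)} = -3 + A$
$l{\left(h \right)} = 3 + h$ ($l{\left(h \right)} = h + 3 = 3 + h$)
$Z{\left(I,k \right)} = -2 + k I^{2}$ ($Z{\left(I,k \right)} = -2 + I I k = -2 + I^{2} k = -2 + k I^{2}$)
$z{\left(T,v \right)} = -2 + v \left(3 + T\right)^{2}$
$\frac{F{\left(-5,7 \right)} \left(-424\right) - 159}{z{\left(-916,518 \right)}} = \frac{\left(-3 + 7\right) \left(-424\right) - 159}{-2 + 518 \left(3 - 916\right)^{2}} = \frac{4 \left(-424\right) - 159}{-2 + 518 \left(-913\right)^{2}} = \frac{-1696 - 159}{-2 + 518 \cdot 833569} = - \frac{1855}{-2 + 431788742} = - \frac{1855}{431788740} = \left(-1855\right) \frac{1}{431788740} = - \frac{371}{86357748}$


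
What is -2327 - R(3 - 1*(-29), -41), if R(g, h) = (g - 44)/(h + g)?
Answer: -6985/3 ≈ -2328.3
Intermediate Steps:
R(g, h) = (-44 + g)/(g + h)
-2327 - R(3 - 1*(-29), -41) = -2327 - (-44 + (3 - 1*(-29)))/((3 - 1*(-29)) - 41) = -2327 - (-44 + (3 + 29))/((3 + 29) - 41) = -2327 - (-44 + 32)/(32 - 41) = -2327 - (-12)/(-9) = -2327 - (-1)*(-12)/9 = -2327 - 1*4/3 = -2327 - 4/3 = -6985/3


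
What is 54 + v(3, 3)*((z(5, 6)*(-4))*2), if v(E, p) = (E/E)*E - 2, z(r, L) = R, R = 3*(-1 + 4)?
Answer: -18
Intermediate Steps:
R = 9 (R = 3*3 = 9)
z(r, L) = 9
v(E, p) = -2 + E (v(E, p) = 1*E - 2 = E - 2 = -2 + E)
54 + v(3, 3)*((z(5, 6)*(-4))*2) = 54 + (-2 + 3)*((9*(-4))*2) = 54 + 1*(-36*2) = 54 + 1*(-72) = 54 - 72 = -18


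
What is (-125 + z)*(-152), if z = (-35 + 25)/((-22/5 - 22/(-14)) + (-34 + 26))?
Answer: 7147800/379 ≈ 18860.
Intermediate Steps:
z = 350/379 (z = -10/((-22*1/5 - 22*(-1/14)) - 8) = -10/((-22/5 + 11/7) - 8) = -10/(-99/35 - 8) = -10/(-379/35) = -10*(-35/379) = 350/379 ≈ 0.92348)
(-125 + z)*(-152) = (-125 + 350/379)*(-152) = -47025/379*(-152) = 7147800/379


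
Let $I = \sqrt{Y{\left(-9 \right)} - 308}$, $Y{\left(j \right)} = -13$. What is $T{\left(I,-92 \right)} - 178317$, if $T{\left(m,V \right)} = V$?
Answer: $-178409$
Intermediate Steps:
$I = i \sqrt{321}$ ($I = \sqrt{-13 - 308} = \sqrt{-321} = i \sqrt{321} \approx 17.916 i$)
$T{\left(I,-92 \right)} - 178317 = -92 - 178317 = -178409$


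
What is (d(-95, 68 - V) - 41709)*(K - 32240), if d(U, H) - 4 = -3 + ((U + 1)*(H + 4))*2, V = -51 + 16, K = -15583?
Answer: 2956609152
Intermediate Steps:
V = -35
d(U, H) = 1 + 2*(1 + U)*(4 + H) (d(U, H) = 4 + (-3 + ((U + 1)*(H + 4))*2) = 4 + (-3 + ((1 + U)*(4 + H))*2) = 4 + (-3 + 2*(1 + U)*(4 + H)) = 1 + 2*(1 + U)*(4 + H))
(d(-95, 68 - V) - 41709)*(K - 32240) = ((9 + 2*(68 - 1*(-35)) + 8*(-95) + 2*(68 - 1*(-35))*(-95)) - 41709)*(-15583 - 32240) = ((9 + 2*(68 + 35) - 760 + 2*(68 + 35)*(-95)) - 41709)*(-47823) = ((9 + 2*103 - 760 + 2*103*(-95)) - 41709)*(-47823) = ((9 + 206 - 760 - 19570) - 41709)*(-47823) = (-20115 - 41709)*(-47823) = -61824*(-47823) = 2956609152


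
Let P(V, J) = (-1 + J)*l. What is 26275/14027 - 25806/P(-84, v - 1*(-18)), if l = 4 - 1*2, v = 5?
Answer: -16401121/28054 ≈ -584.63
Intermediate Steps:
l = 2 (l = 4 - 2 = 2)
P(V, J) = -2 + 2*J (P(V, J) = (-1 + J)*2 = -2 + 2*J)
26275/14027 - 25806/P(-84, v - 1*(-18)) = 26275/14027 - 25806/(-2 + 2*(5 - 1*(-18))) = 26275*(1/14027) - 25806/(-2 + 2*(5 + 18)) = 26275/14027 - 25806/(-2 + 2*23) = 26275/14027 - 25806/(-2 + 46) = 26275/14027 - 25806/44 = 26275/14027 - 25806*1/44 = 26275/14027 - 1173/2 = -16401121/28054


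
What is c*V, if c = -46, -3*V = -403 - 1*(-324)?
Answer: -3634/3 ≈ -1211.3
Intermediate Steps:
V = 79/3 (V = -(-403 - 1*(-324))/3 = -(-403 + 324)/3 = -1/3*(-79) = 79/3 ≈ 26.333)
c*V = -46*79/3 = -3634/3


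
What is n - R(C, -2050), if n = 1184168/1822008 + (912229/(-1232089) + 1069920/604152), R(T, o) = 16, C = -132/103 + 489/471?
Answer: -3746296242744806/261621592214561 ≈ -14.320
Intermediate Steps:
C = -3935/16171 (C = -132*1/103 + 489*(1/471) = -132/103 + 163/157 = -3935/16171 ≈ -0.24334)
n = 439649232688170/261621592214561 (n = 1184168*(1/1822008) + (912229*(-1/1232089) + 1069920*(1/604152)) = 148021/227751 + (-912229/1232089 + 14860/8391) = 148021/227751 + 10654329001/10338458799 = 439649232688170/261621592214561 ≈ 1.6805)
n - R(C, -2050) = 439649232688170/261621592214561 - 1*16 = 439649232688170/261621592214561 - 16 = -3746296242744806/261621592214561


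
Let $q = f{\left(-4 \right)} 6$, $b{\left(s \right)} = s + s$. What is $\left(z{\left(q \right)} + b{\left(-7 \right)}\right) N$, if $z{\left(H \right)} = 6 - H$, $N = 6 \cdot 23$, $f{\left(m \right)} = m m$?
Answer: $-14352$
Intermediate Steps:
$f{\left(m \right)} = m^{2}$
$b{\left(s \right)} = 2 s$
$q = 96$ ($q = \left(-4\right)^{2} \cdot 6 = 16 \cdot 6 = 96$)
$N = 138$
$\left(z{\left(q \right)} + b{\left(-7 \right)}\right) N = \left(\left(6 - 96\right) + 2 \left(-7\right)\right) 138 = \left(\left(6 - 96\right) - 14\right) 138 = \left(-90 - 14\right) 138 = \left(-104\right) 138 = -14352$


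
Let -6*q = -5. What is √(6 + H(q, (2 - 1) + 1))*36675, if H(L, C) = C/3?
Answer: 24450*√15 ≈ 94695.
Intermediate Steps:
q = ⅚ (q = -⅙*(-5) = ⅚ ≈ 0.83333)
H(L, C) = C/3 (H(L, C) = C*(⅓) = C/3)
√(6 + H(q, (2 - 1) + 1))*36675 = √(6 + ((2 - 1) + 1)/3)*36675 = √(6 + (1 + 1)/3)*36675 = √(6 + (⅓)*2)*36675 = √(6 + ⅔)*36675 = √(20/3)*36675 = (2*√15/3)*36675 = 24450*√15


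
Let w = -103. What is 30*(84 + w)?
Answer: -570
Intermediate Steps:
30*(84 + w) = 30*(84 - 103) = 30*(-19) = -570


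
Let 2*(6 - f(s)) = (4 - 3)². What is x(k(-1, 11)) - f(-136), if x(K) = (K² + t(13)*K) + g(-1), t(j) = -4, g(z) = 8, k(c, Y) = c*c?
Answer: -½ ≈ -0.50000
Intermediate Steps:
f(s) = 11/2 (f(s) = 6 - (4 - 3)²/2 = 6 - ½*1² = 6 - ½*1 = 6 - ½ = 11/2)
k(c, Y) = c²
x(K) = 8 + K² - 4*K (x(K) = (K² - 4*K) + 8 = 8 + K² - 4*K)
x(k(-1, 11)) - f(-136) = (8 + ((-1)²)² - 4*(-1)²) - 1*11/2 = (8 + 1² - 4*1) - 11/2 = (8 + 1 - 4) - 11/2 = 5 - 11/2 = -½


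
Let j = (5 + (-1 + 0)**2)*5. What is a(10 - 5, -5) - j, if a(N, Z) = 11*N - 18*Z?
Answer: 115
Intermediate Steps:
a(N, Z) = -18*Z + 11*N
j = 30 (j = (5 + (-1)**2)*5 = (5 + 1)*5 = 6*5 = 30)
a(10 - 5, -5) - j = (-18*(-5) + 11*(10 - 5)) - 1*30 = (90 + 11*5) - 30 = (90 + 55) - 30 = 145 - 30 = 115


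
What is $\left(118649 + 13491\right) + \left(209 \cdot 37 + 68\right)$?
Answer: $139941$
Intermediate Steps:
$\left(118649 + 13491\right) + \left(209 \cdot 37 + 68\right) = 132140 + \left(7733 + 68\right) = 132140 + 7801 = 139941$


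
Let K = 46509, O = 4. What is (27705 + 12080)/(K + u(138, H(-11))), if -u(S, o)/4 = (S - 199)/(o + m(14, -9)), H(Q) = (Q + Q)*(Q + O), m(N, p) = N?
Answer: 1670970/1953439 ≈ 0.85540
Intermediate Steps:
H(Q) = 2*Q*(4 + Q) (H(Q) = (Q + Q)*(Q + 4) = (2*Q)*(4 + Q) = 2*Q*(4 + Q))
u(S, o) = -4*(-199 + S)/(14 + o) (u(S, o) = -4*(S - 199)/(o + 14) = -4*(-199 + S)/(14 + o))
(27705 + 12080)/(K + u(138, H(-11))) = (27705 + 12080)/(46509 + 4*(199 - 1*138)/(14 + 2*(-11)*(4 - 11))) = 39785/(46509 + 4*(199 - 138)/(14 + 2*(-11)*(-7))) = 39785/(46509 + 4*61/(14 + 154)) = 39785/(46509 + 4*61/168) = 39785/(46509 + 4*(1/168)*61) = 39785/(46509 + 61/42) = 39785/(1953439/42) = 39785*(42/1953439) = 1670970/1953439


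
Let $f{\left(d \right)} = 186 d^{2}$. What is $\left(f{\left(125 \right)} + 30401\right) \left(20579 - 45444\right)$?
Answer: $-73019827115$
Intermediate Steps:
$\left(f{\left(125 \right)} + 30401\right) \left(20579 - 45444\right) = \left(186 \cdot 125^{2} + 30401\right) \left(20579 - 45444\right) = \left(186 \cdot 15625 + 30401\right) \left(-24865\right) = \left(2906250 + 30401\right) \left(-24865\right) = 2936651 \left(-24865\right) = -73019827115$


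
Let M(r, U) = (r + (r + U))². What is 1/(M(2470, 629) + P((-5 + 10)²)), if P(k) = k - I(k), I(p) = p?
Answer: 1/31013761 ≈ 3.2244e-8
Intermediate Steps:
M(r, U) = (U + 2*r)² (M(r, U) = (r + (U + r))² = (U + 2*r)²)
P(k) = 0 (P(k) = k - k = 0)
1/(M(2470, 629) + P((-5 + 10)²)) = 1/((629 + 2*2470)² + 0) = 1/((629 + 4940)² + 0) = 1/(5569² + 0) = 1/(31013761 + 0) = 1/31013761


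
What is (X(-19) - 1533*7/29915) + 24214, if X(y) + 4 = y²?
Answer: 735030734/29915 ≈ 24571.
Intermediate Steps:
X(y) = -4 + y²
(X(-19) - 1533*7/29915) + 24214 = ((-4 + (-19)²) - 1533*7/29915) + 24214 = ((-4 + 361) - 10731*1/29915) + 24214 = (357 - 10731/29915) + 24214 = 10668924/29915 + 24214 = 735030734/29915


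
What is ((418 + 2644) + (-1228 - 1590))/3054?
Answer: 122/1527 ≈ 0.079895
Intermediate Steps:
((418 + 2644) + (-1228 - 1590))/3054 = (3062 - 2818)*(1/3054) = 244*(1/3054) = 122/1527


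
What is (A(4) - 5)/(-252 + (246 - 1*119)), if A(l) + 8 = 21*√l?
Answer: -29/125 ≈ -0.23200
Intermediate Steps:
A(l) = -8 + 21*√l
(A(4) - 5)/(-252 + (246 - 1*119)) = ((-8 + 21*√4) - 5)/(-252 + (246 - 1*119)) = ((-8 + 21*2) - 5)/(-252 + (246 - 119)) = ((-8 + 42) - 5)/(-252 + 127) = (34 - 5)/(-125) = 29*(-1/125) = -29/125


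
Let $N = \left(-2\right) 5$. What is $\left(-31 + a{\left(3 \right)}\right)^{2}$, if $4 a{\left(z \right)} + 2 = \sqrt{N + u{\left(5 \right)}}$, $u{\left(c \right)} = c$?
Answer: $\frac{\left(126 - i \sqrt{5}\right)^{2}}{16} \approx 991.94 - 35.218 i$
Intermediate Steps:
$N = -10$
$a{\left(z \right)} = - \frac{1}{2} + \frac{i \sqrt{5}}{4}$ ($a{\left(z \right)} = - \frac{1}{2} + \frac{\sqrt{-10 + 5}}{4} = - \frac{1}{2} + \frac{\sqrt{-5}}{4} = - \frac{1}{2} + \frac{i \sqrt{5}}{4}$)
$\left(-31 + a{\left(3 \right)}\right)^{2} = \left(-31 - \left(\frac{1}{2} - \frac{i \sqrt{5}}{4}\right)\right)^{2} = \left(- \frac{63}{2} + \frac{i \sqrt{5}}{4}\right)^{2}$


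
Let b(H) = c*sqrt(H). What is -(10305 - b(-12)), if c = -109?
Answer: -10305 - 218*I*sqrt(3) ≈ -10305.0 - 377.59*I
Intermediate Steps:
b(H) = -109*sqrt(H)
-(10305 - b(-12)) = -(10305 - (-109)*sqrt(-12)) = -(10305 - (-109)*2*I*sqrt(3)) = -(10305 - (-218)*I*sqrt(3)) = -(10305 + 218*I*sqrt(3)) = -10305 - 218*I*sqrt(3)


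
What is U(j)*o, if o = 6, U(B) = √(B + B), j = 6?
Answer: 12*√3 ≈ 20.785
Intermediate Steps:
U(B) = √2*√B (U(B) = √(2*B) = √2*√B)
U(j)*o = (√2*√6)*6 = (2*√3)*6 = 12*√3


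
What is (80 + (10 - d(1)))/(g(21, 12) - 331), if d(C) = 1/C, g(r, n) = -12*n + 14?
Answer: -89/461 ≈ -0.19306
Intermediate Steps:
g(r, n) = 14 - 12*n
(80 + (10 - d(1)))/(g(21, 12) - 331) = (80 + (10 - 1/1))/((14 - 12*12) - 331) = (80 + (10 - 1*1))/((14 - 144) - 331) = (80 + (10 - 1))/(-130 - 331) = (80 + 9)/(-461) = 89*(-1/461) = -89/461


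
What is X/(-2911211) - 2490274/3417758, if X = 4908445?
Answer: -12012795114062/4974907342469 ≈ -2.4147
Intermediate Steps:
X/(-2911211) - 2490274/3417758 = 4908445/(-2911211) - 2490274/3417758 = 4908445*(-1/2911211) - 2490274*1/3417758 = -4908445/2911211 - 1245137/1708879 = -12012795114062/4974907342469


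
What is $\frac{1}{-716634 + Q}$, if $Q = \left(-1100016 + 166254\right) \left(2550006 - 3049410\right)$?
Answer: $\frac{1}{466323761214} \approx 2.1444 \cdot 10^{-12}$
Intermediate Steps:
$Q = 466324477848$ ($Q = \left(-933762\right) \left(-499404\right) = 466324477848$)
$\frac{1}{-716634 + Q} = \frac{1}{-716634 + 466324477848} = \frac{1}{466323761214}$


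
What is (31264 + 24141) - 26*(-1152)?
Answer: 85357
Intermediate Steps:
(31264 + 24141) - 26*(-1152) = 55405 + 29952 = 85357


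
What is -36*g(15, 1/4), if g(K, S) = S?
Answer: -9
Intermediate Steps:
-36*g(15, 1/4) = -36/4 = -36*¼ = -9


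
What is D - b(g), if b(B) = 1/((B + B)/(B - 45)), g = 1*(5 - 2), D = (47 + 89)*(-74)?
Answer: -10057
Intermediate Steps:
D = -10064 (D = 136*(-74) = -10064)
g = 3 (g = 1*3 = 3)
b(B) = (-45 + B)/(2*B) (b(B) = 1/((2*B)/(-45 + B)) = 1/(2*B/(-45 + B)) = (-45 + B)/(2*B))
D - b(g) = -10064 - (-45 + 3)/(2*3) = -10064 - (-42)/(2*3) = -10064 - 1*(-7) = -10064 + 7 = -10057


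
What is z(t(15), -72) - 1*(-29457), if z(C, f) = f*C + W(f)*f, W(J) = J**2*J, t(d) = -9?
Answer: 26903961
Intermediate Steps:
W(J) = J**3
z(C, f) = f**4 + C*f (z(C, f) = f*C + f**3*f = C*f + f**4 = f**4 + C*f)
z(t(15), -72) - 1*(-29457) = -72*(-9 + (-72)**3) - 1*(-29457) = -72*(-9 - 373248) + 29457 = -72*(-373257) + 29457 = 26874504 + 29457 = 26903961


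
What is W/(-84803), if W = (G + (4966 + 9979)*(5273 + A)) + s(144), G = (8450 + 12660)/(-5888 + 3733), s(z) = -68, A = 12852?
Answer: -116748438345/36550093 ≈ -3194.2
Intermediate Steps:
G = -4222/431 (G = 21110/(-2155) = 21110*(-1/2155) = -4222/431 ≈ -9.7958)
W = 116748438345/431 (W = (-4222/431 + (4966 + 9979)*(5273 + 12852)) - 68 = (-4222/431 + 14945*18125) - 68 = (-4222/431 + 270878125) - 68 = 116748467653/431 - 68 = 116748438345/431 ≈ 2.7088e+8)
W/(-84803) = (116748438345/431)/(-84803) = (116748438345/431)*(-1/84803) = -116748438345/36550093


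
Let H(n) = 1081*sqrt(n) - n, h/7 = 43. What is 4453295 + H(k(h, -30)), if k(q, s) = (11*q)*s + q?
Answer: 4552324 + 7567*I*sqrt(2021) ≈ 4.5523e+6 + 3.4018e+5*I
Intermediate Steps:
h = 301 (h = 7*43 = 301)
k(q, s) = q + 11*q*s (k(q, s) = 11*q*s + q = q + 11*q*s)
H(n) = -n + 1081*sqrt(n)
4453295 + H(k(h, -30)) = 4453295 + (-301*(1 + 11*(-30)) + 1081*sqrt(301*(1 + 11*(-30)))) = 4453295 + (-301*(1 - 330) + 1081*sqrt(301*(1 - 330))) = 4453295 + (-301*(-329) + 1081*sqrt(301*(-329))) = 4453295 + (-1*(-99029) + 1081*sqrt(-99029)) = 4453295 + (99029 + 1081*(7*I*sqrt(2021))) = 4453295 + (99029 + 7567*I*sqrt(2021)) = 4552324 + 7567*I*sqrt(2021)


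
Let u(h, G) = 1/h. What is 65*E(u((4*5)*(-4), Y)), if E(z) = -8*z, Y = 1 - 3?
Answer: 13/2 ≈ 6.5000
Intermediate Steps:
Y = -2
65*E(u((4*5)*(-4), Y)) = 65*(-8/((4*5)*(-4))) = 65*(-8/(20*(-4))) = 65*(-8/(-80)) = 65*(-8*(-1/80)) = 65*(⅒) = 13/2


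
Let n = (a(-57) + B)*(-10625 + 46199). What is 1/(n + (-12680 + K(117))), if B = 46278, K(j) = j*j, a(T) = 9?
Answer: 1/1646614747 ≈ 6.0731e-10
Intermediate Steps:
K(j) = j²
n = 1646613738 (n = (9 + 46278)*(-10625 + 46199) = 46287*35574 = 1646613738)
1/(n + (-12680 + K(117))) = 1/(1646613738 + (-12680 + 117²)) = 1/(1646613738 + (-12680 + 13689)) = 1/(1646613738 + 1009) = 1/1646614747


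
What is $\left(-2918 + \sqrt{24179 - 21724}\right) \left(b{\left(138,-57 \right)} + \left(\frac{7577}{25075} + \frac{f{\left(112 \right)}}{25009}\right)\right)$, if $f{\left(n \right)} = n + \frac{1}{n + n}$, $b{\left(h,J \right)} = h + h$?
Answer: $- \frac{56628090713423113}{70235275600} + \frac{38812947713107 \sqrt{2455}}{140470551200} \approx -7.9257 \cdot 10^{5}$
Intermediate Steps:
$b{\left(h,J \right)} = 2 h$
$f{\left(n \right)} = n + \frac{1}{2 n}$
$\left(-2918 + \sqrt{24179 - 21724}\right) \left(b{\left(138,-57 \right)} + \left(\frac{7577}{25075} + \frac{f{\left(112 \right)}}{25009}\right)\right) = \left(-2918 + \sqrt{24179 - 21724}\right) \left(2 \cdot 138 + \left(\frac{7577}{25075} + \frac{112 + \frac{1}{2 \cdot 112}}{25009}\right)\right) = \left(-2918 + \sqrt{2455}\right) \left(276 + \left(7577 \cdot \frac{1}{25075} + \left(112 + \frac{1}{2} \cdot \frac{1}{112}\right) \frac{1}{25009}\right)\right) = \left(-2918 + \sqrt{2455}\right) \left(276 + \left(\frac{7577}{25075} + \left(112 + \frac{1}{224}\right) \frac{1}{25009}\right)\right) = \left(-2918 + \sqrt{2455}\right) \left(276 + \left(\frac{7577}{25075} + \frac{25089}{224} \cdot \frac{1}{25009}\right)\right) = \left(-2918 + \sqrt{2455}\right) \left(276 + \left(\frac{7577}{25075} + \frac{25089}{5602016}\right)\right) = \left(-2918 + \sqrt{2455}\right) \left(276 + \frac{43075581907}{140470551200}\right) = \left(-2918 + \sqrt{2455}\right) \frac{38812947713107}{140470551200} = - \frac{56628090713423113}{70235275600} + \frac{38812947713107 \sqrt{2455}}{140470551200}$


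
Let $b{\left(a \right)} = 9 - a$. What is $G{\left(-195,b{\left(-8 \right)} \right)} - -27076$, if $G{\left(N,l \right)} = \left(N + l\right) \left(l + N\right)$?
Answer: $58760$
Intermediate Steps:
$G{\left(N,l \right)} = \left(N + l\right)^{2}$ ($G{\left(N,l \right)} = \left(N + l\right) \left(N + l\right) = \left(N + l\right)^{2}$)
$G{\left(-195,b{\left(-8 \right)} \right)} - -27076 = \left(-195 + \left(9 - -8\right)\right)^{2} - -27076 = \left(-195 + \left(9 + 8\right)\right)^{2} + 27076 = \left(-195 + 17\right)^{2} + 27076 = \left(-178\right)^{2} + 27076 = 31684 + 27076 = 58760$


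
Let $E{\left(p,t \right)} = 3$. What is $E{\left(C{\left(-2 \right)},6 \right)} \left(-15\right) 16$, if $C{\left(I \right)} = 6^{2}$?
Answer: $-720$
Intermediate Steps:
$C{\left(I \right)} = 36$
$E{\left(C{\left(-2 \right)},6 \right)} \left(-15\right) 16 = 3 \left(-15\right) 16 = \left(-45\right) 16 = -720$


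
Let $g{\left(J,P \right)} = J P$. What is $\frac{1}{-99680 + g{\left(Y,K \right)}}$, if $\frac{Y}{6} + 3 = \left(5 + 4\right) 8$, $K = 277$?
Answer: $\frac{1}{14998} \approx 6.6676 \cdot 10^{-5}$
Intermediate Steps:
$Y = 414$ ($Y = -18 + 6 \left(5 + 4\right) 8 = -18 + 6 \cdot 9 \cdot 8 = -18 + 6 \cdot 72 = -18 + 432 = 414$)
$\frac{1}{-99680 + g{\left(Y,K \right)}} = \frac{1}{-99680 + 414 \cdot 277} = \frac{1}{-99680 + 114678} = \frac{1}{14998}$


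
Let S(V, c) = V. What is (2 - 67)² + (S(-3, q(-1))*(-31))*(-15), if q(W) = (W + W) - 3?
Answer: 2830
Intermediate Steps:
q(W) = -3 + 2*W (q(W) = 2*W - 3 = -3 + 2*W)
(2 - 67)² + (S(-3, q(-1))*(-31))*(-15) = (2 - 67)² - 3*(-31)*(-15) = (-65)² + 93*(-15) = 4225 - 1395 = 2830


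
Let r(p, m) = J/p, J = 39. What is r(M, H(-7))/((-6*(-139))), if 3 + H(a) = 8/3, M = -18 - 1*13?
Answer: -13/8618 ≈ -0.0015085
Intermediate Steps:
M = -31 (M = -18 - 13 = -31)
H(a) = -⅓ (H(a) = -3 + 8/3 = -⅓)
r(p, m) = 39/p
r(M, H(-7))/((-6*(-139))) = (39/(-31))/((-6*(-139))) = (39*(-1/31))/834 = -39/31*1/834 = -13/8618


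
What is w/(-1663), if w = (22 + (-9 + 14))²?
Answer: -729/1663 ≈ -0.43836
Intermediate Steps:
w = 729 (w = (22 + 5)² = 27² = 729)
w/(-1663) = 729/(-1663) = 729*(-1/1663) = -729/1663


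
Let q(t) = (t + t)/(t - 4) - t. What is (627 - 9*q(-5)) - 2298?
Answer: -1726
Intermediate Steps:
q(t) = -t + 2*t/(-4 + t) (q(t) = (2*t)/(-4 + t) - t = 2*t/(-4 + t) - t = -t + 2*t/(-4 + t))
(627 - 9*q(-5)) - 2298 = (627 - (-45)*(6 - 1*(-5))/(-4 - 5)) - 2298 = (627 - (-45)*(6 + 5)/(-9)) - 2298 = (627 - (-45)*(-1)*11/9) - 2298 = (627 - 9*55/9) - 2298 = (627 - 55) - 2298 = 572 - 2298 = -1726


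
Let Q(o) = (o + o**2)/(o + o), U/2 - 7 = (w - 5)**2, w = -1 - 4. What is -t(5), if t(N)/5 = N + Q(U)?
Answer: -1125/2 ≈ -562.50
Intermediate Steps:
w = -5
U = 214 (U = 14 + 2*(-5 - 5)**2 = 14 + 2*(-10)**2 = 14 + 2*100 = 14 + 200 = 214)
Q(o) = (o + o**2)/(2*o) (Q(o) = (o + o**2)/((2*o)) = (o + o**2)*(1/(2*o)) = (o + o**2)/(2*o))
t(N) = 1075/2 + 5*N (t(N) = 5*(N + (1/2 + (1/2)*214)) = 5*(N + (1/2 + 107)) = 5*(N + 215/2) = 5*(215/2 + N) = 1075/2 + 5*N)
-t(5) = -(1075/2 + 5*5) = -(1075/2 + 25) = -1*1125/2 = -1125/2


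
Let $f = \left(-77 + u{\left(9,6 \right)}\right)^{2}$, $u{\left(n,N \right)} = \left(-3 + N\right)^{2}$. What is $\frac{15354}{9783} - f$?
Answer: $- \frac{5024582}{1087} \approx -4622.4$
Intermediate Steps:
$f = 4624$ ($f = \left(-77 + \left(-3 + 6\right)^{2}\right)^{2} = \left(-77 + 3^{2}\right)^{2} = \left(-77 + 9\right)^{2} = \left(-68\right)^{2} = 4624$)
$\frac{15354}{9783} - f = \frac{15354}{9783} - 4624 = 15354 \cdot \frac{1}{9783} - 4624 = \frac{1706}{1087} - 4624 = - \frac{5024582}{1087}$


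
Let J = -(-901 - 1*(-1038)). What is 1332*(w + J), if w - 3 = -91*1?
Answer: -299700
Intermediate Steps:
J = -137 (J = -(-901 + 1038) = -1*137 = -137)
w = -88 (w = 3 - 91*1 = 3 - 91 = -88)
1332*(w + J) = 1332*(-88 - 137) = 1332*(-225) = -299700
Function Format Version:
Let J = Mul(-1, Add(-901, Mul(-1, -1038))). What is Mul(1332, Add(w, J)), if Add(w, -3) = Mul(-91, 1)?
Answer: -299700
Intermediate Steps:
J = -137 (J = Mul(-1, Add(-901, 1038)) = Mul(-1, 137) = -137)
w = -88 (w = Add(3, Mul(-91, 1)) = Add(3, -91) = -88)
Mul(1332, Add(w, J)) = Mul(1332, Add(-88, -137)) = Mul(1332, -225) = -299700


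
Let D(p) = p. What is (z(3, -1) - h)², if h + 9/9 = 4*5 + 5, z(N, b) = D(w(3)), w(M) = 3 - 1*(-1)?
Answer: 400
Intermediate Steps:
w(M) = 4 (w(M) = 3 + 1 = 4)
z(N, b) = 4
h = 24 (h = -1 + (4*5 + 5) = -1 + (20 + 5) = -1 + 25 = 24)
(z(3, -1) - h)² = (4 - 1*24)² = (4 - 24)² = (-20)² = 400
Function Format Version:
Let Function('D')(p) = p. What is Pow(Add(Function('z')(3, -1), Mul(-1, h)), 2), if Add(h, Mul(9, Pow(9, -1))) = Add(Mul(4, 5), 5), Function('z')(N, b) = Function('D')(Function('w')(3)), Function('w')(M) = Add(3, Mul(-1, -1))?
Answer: 400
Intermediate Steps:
Function('w')(M) = 4 (Function('w')(M) = Add(3, 1) = 4)
Function('z')(N, b) = 4
h = 24 (h = Add(-1, Add(Mul(4, 5), 5)) = Add(-1, Add(20, 5)) = Add(-1, 25) = 24)
Pow(Add(Function('z')(3, -1), Mul(-1, h)), 2) = Pow(Add(4, Mul(-1, 24)), 2) = Pow(Add(4, -24), 2) = Pow(-20, 2) = 400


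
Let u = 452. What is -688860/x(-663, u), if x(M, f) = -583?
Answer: 688860/583 ≈ 1181.6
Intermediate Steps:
-688860/x(-663, u) = -688860/(-583) = -688860*(-1/583) = 688860/583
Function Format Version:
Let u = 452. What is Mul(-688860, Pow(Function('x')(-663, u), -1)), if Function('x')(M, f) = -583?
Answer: Rational(688860, 583) ≈ 1181.6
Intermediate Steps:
Mul(-688860, Pow(Function('x')(-663, u), -1)) = Mul(-688860, Pow(-583, -1)) = Mul(-688860, Rational(-1, 583)) = Rational(688860, 583)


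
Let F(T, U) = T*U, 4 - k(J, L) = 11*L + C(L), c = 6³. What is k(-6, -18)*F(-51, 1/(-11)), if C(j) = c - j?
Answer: -1632/11 ≈ -148.36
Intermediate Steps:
c = 216
C(j) = 216 - j
k(J, L) = -212 - 10*L (k(J, L) = 4 - (11*L + (216 - L)) = 4 - (216 + 10*L) = 4 + (-216 - 10*L) = -212 - 10*L)
k(-6, -18)*F(-51, 1/(-11)) = (-212 - 10*(-18))*(-51/(-11)) = (-212 + 180)*(-51*(-1/11)) = -32*51/11 = -1632/11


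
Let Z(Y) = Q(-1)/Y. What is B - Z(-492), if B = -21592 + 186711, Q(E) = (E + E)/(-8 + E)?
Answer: 365573467/2214 ≈ 1.6512e+5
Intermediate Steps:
Q(E) = 2*E/(-8 + E) (Q(E) = (2*E)/(-8 + E) = 2*E/(-8 + E))
Z(Y) = 2/(9*Y) (Z(Y) = (2*(-1)/(-8 - 1))/Y = (2*(-1)/(-9))/Y = (2*(-1)*(-⅑))/Y = 2/(9*Y))
B = 165119
B - Z(-492) = 165119 - 2/(9*(-492)) = 165119 - 2*(-1)/(9*492) = 165119 - 1*(-1/2214) = 165119 + 1/2214 = 365573467/2214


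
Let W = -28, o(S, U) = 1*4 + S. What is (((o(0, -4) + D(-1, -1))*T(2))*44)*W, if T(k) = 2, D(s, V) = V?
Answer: -7392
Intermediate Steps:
o(S, U) = 4 + S
(((o(0, -4) + D(-1, -1))*T(2))*44)*W = ((((4 + 0) - 1)*2)*44)*(-28) = (((4 - 1)*2)*44)*(-28) = ((3*2)*44)*(-28) = (6*44)*(-28) = 264*(-28) = -7392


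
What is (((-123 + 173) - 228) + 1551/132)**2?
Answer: 442225/16 ≈ 27639.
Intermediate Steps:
(((-123 + 173) - 228) + 1551/132)**2 = ((50 - 228) + 1551*(1/132))**2 = (-178 + 47/4)**2 = (-665/4)**2 = 442225/16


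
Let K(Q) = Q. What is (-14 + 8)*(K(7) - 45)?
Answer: 228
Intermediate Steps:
(-14 + 8)*(K(7) - 45) = (-14 + 8)*(7 - 45) = -6*(-38) = 228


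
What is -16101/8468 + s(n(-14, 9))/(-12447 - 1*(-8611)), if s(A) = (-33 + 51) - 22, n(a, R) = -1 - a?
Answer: -15432391/8120812 ≈ -1.9004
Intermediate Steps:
s(A) = -4 (s(A) = 18 - 22 = -4)
-16101/8468 + s(n(-14, 9))/(-12447 - 1*(-8611)) = -16101/8468 - 4/(-12447 - 1*(-8611)) = -16101*1/8468 - 4/(-12447 + 8611) = -16101/8468 - 4/(-3836) = -16101/8468 - 4*(-1/3836) = -16101/8468 + 1/959 = -15432391/8120812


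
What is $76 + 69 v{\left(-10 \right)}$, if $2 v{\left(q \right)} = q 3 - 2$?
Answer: $-1028$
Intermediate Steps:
$v{\left(q \right)} = -1 + \frac{3 q}{2}$ ($v{\left(q \right)} = \frac{q 3 - 2}{2} = \frac{3 q - 2}{2} = \frac{-2 + 3 q}{2} = -1 + \frac{3 q}{2}$)
$76 + 69 v{\left(-10 \right)} = 76 + 69 \left(-1 + \frac{3}{2} \left(-10\right)\right) = 76 + 69 \left(-1 - 15\right) = 76 + 69 \left(-16\right) = 76 - 1104 = -1028$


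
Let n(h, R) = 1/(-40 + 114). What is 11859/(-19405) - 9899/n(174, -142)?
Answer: -14214678889/19405 ≈ -7.3253e+5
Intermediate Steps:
n(h, R) = 1/74
11859/(-19405) - 9899/n(174, -142) = 11859/(-19405) - 9899/1/74 = 11859*(-1/19405) - 9899*74 = -11859/19405 - 732526 = -14214678889/19405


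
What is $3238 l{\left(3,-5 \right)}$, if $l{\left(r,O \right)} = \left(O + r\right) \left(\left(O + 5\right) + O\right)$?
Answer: $32380$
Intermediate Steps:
$l{\left(r,O \right)} = \left(5 + 2 O\right) \left(O + r\right)$ ($l{\left(r,O \right)} = \left(O + r\right) \left(\left(5 + O\right) + O\right) = \left(O + r\right) \left(5 + 2 O\right) = \left(5 + 2 O\right) \left(O + r\right)$)
$3238 l{\left(3,-5 \right)} = 3238 \left(2 \left(-5\right)^{2} + 5 \left(-5\right) + 5 \cdot 3 + 2 \left(-5\right) 3\right) = 3238 \left(2 \cdot 25 - 25 + 15 - 30\right) = 3238 \left(50 - 25 + 15 - 30\right) = 3238 \cdot 10 = 32380$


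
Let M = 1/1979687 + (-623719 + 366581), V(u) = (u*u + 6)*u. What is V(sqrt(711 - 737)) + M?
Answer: -509052755805/1979687 - 20*I*sqrt(26) ≈ -2.5714e+5 - 101.98*I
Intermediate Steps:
V(u) = u*(6 + u**2) (V(u) = (u**2 + 6)*u = (6 + u**2)*u = u*(6 + u**2))
M = -509052755805/1979687 (M = 1/1979687 - 257138 = -509052755805/1979687 ≈ -2.5714e+5)
V(sqrt(711 - 737)) + M = sqrt(711 - 737)*(6 + (sqrt(711 - 737))**2) - 509052755805/1979687 = sqrt(-26)*(6 + (sqrt(-26))**2) - 509052755805/1979687 = (I*sqrt(26))*(6 + (I*sqrt(26))**2) - 509052755805/1979687 = (I*sqrt(26))*(6 - 26) - 509052755805/1979687 = (I*sqrt(26))*(-20) - 509052755805/1979687 = -20*I*sqrt(26) - 509052755805/1979687 = -509052755805/1979687 - 20*I*sqrt(26)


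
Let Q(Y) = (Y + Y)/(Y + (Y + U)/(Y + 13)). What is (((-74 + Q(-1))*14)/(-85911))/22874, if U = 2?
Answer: 790/1544029311 ≈ 5.1165e-7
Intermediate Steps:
Q(Y) = 2*Y/(Y + (2 + Y)/(13 + Y)) (Q(Y) = (Y + Y)/(Y + (Y + 2)/(Y + 13)) = (2*Y)/(Y + (2 + Y)/(13 + Y)) = 2*Y/(Y + (2 + Y)/(13 + Y)))
(((-74 + Q(-1))*14)/(-85911))/22874 = (((-74 + 2*(-1)*(13 - 1)/(2 + (-1)**2 + 14*(-1)))*14)/(-85911))/22874 = (((-74 + 2*(-1)*12/(2 + 1 - 14))*14)*(-1/85911))*(1/22874) = (((-74 + 2*(-1)*12/(-11))*14)*(-1/85911))*(1/22874) = (((-74 + 2*(-1)*(-1/11)*12)*14)*(-1/85911))*(1/22874) = (((-74 + 24/11)*14)*(-1/85911))*(1/22874) = (-790/11*14*(-1/85911))*(1/22874) = -11060/11*(-1/85911)*(1/22874) = (1580/135003)*(1/22874) = 790/1544029311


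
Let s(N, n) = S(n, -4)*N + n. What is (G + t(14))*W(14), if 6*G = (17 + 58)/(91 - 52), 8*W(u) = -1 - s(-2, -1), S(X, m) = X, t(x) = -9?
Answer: 677/312 ≈ 2.1699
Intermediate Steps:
s(N, n) = n + N*n (s(N, n) = n*N + n = N*n + n = n + N*n)
W(u) = -¼ (W(u) = (-1 - (-1)*(1 - 2))/8 = (-1 - (-1)*(-1))/8 = (-1 - 1*1)/8 = (-1 - 1)/8 = (⅛)*(-2) = -¼)
G = 25/78 (G = ((17 + 58)/(91 - 52))/6 = (75/39)/6 = (75*(1/39))/6 = (⅙)*(25/13) = 25/78 ≈ 0.32051)
(G + t(14))*W(14) = (25/78 - 9)*(-¼) = -677/78*(-¼) = 677/312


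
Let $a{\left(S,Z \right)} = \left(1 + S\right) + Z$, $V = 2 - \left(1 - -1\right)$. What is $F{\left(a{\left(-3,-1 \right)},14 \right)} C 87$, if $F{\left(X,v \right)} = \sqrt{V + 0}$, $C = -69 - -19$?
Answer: $0$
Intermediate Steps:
$C = -50$ ($C = -69 + 19 = -50$)
$V = 0$ ($V = 2 - \left(1 + 1\right) = 2 - 2 = 0$)
$a{\left(S,Z \right)} = 1 + S + Z$
$F{\left(X,v \right)} = 0$ ($F{\left(X,v \right)} = \sqrt{0 + 0} = \sqrt{0} = 0$)
$F{\left(a{\left(-3,-1 \right)},14 \right)} C 87 = 0 \left(-50\right) 87 = 0 \cdot 87 = 0$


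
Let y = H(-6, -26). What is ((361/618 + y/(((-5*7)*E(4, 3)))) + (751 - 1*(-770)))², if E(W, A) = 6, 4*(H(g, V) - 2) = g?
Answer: 481416652381681/207936400 ≈ 2.3152e+6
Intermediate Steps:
H(g, V) = 2 + g/4
y = ½ (y = 2 + (¼)*(-6) = 2 - 3/2 = ½ ≈ 0.50000)
((361/618 + y/(((-5*7)*E(4, 3)))) + (751 - 1*(-770)))² = ((361/618 + 1/(2*((-5*7*6)))) + (751 - 1*(-770)))² = ((361*(1/618) + 1/(2*((-35*6)))) + (751 + 770))² = ((361/618 + (½)/(-210)) + 1521)² = ((361/618 + (½)*(-1/210)) + 1521)² = ((361/618 - 1/420) + 1521)² = (8389/14420 + 1521)² = (21941209/14420)² = 481416652381681/207936400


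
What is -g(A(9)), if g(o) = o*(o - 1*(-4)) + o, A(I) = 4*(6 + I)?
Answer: -3900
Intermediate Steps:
A(I) = 24 + 4*I
g(o) = o + o*(4 + o) (g(o) = o*(o + 4) + o = o*(4 + o) + o = o + o*(4 + o))
-g(A(9)) = -(24 + 4*9)*(5 + (24 + 4*9)) = -(24 + 36)*(5 + (24 + 36)) = -60*(5 + 60) = -60*65 = -1*3900 = -3900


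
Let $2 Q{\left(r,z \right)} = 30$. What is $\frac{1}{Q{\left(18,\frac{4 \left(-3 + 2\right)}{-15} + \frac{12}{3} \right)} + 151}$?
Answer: $\frac{1}{166} \approx 0.0060241$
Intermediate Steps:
$Q{\left(r,z \right)} = 15$ ($Q{\left(r,z \right)} = \frac{1}{2} \cdot 30 = 15$)
$\frac{1}{Q{\left(18,\frac{4 \left(-3 + 2\right)}{-15} + \frac{12}{3} \right)} + 151} = \frac{1}{15 + 151} = \frac{1}{166}$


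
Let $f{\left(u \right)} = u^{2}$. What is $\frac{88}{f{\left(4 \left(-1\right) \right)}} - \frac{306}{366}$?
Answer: $\frac{569}{122} \approx 4.6639$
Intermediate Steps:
$\frac{88}{f{\left(4 \left(-1\right) \right)}} - \frac{306}{366} = \frac{88}{\left(4 \left(-1\right)\right)^{2}} - \frac{306}{366} = \frac{88}{\left(-4\right)^{2}} - \frac{51}{61} = \frac{88}{16} - \frac{51}{61} = 88 \cdot \frac{1}{16} - \frac{51}{61} = \frac{11}{2} - \frac{51}{61} = \frac{569}{122}$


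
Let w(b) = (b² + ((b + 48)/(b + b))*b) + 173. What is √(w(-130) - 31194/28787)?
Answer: √14113373415130/28787 ≈ 130.50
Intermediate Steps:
w(b) = 197 + b² + b/2 (w(b) = (b² + ((48 + b)/((2*b)))*b) + 173 = (b² + ((48 + b)*(1/(2*b)))*b) + 173 = (b² + ((48 + b)/(2*b))*b) + 173 = (b² + (24 + b/2)) + 173 = (24 + b² + b/2) + 173 = 197 + b² + b/2)
√(w(-130) - 31194/28787) = √((197 + (-130)² + (½)*(-130)) - 31194/28787) = √((197 + 16900 - 65) - 31194*1/28787) = √(17032 - 31194/28787) = √(490268990/28787) = √14113373415130/28787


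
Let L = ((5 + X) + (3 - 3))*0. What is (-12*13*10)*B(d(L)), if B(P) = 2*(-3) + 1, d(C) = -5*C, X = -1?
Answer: 7800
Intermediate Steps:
L = 0 (L = ((5 - 1) + (3 - 3))*0 = (4 + 0)*0 = 4*0 = 0)
B(P) = -5 (B(P) = -6 + 1 = -5)
(-12*13*10)*B(d(L)) = (-12*13*10)*(-5) = -156*10*(-5) = -1560*(-5) = 7800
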